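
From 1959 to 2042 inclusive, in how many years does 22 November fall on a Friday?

12

Track 22 November's weekday year by year (advancing +1, or +2 across a Feb 29):
  1959: Sun  1960: Tue (+2)  1961: Wed (+1)  1962: Thu (+1)  1963: Fri (+1) ✓
  1964: Sun (+2)  1965: Mon (+1)  1966: Tue (+1)  1967: Wed (+1)  1968: Fri (+2) ✓
  1969: Sat (+1)  1970: Sun (+1)  1971: Mon (+1)  1972: Wed (+2)  … (56 more years) …
  2029: Thu (+1)  2030: Fri (+1) ✓  2031: Sat (+1)  2032: Mon (+2)  2033: Tue (+1)
  2034: Wed (+1)  2035: Thu (+1)  2036: Sat (+2)  2037: Sun (+1)  2038: Mon (+1)
  2039: Tue (+1)  2040: Thu (+2)  2041: Fri (+1) ✓  2042: Sat (+1)
Friday years: 1963, 1968, 1974, 1985, 1991, 1996, 2002, 2013, 2019, 2024, 2030, 2041 — 12 in total.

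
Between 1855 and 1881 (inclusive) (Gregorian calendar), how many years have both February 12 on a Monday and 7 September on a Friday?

3

Check each year's weekday for February 12 and 7 September:
  1855: Mon/Fri ✓  1856: Tue/Sun  1857: Thu/Mon  1858: Fri/Tue  1859: Sat/Wed  1860: Sun/Fri  1861: Tue/Sat  1862: Wed/Sun  1863: Thu/Mon  1864: Fri/Wed  1865: Sun/Thu  1866: Mon/Fri ✓  1867: Tue/Sat  1868: Wed/Mon  1869: Fri/Tue  1870: Sat/Wed  1871: Sun/Thu  1872: Mon/Sat  1873: Wed/Sun  1874: Thu/Mon  1875: Fri/Tue  1876: Sat/Thu  1877: Mon/Fri ✓  1878: Tue/Sat  1879: Wed/Sun  1880: Thu/Tue  1881: Sat/Wed
Both conditions hold in: 1855, 1866, 1877 — 3.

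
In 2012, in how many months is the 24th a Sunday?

Check the 24th of each month of 2012: Jan 24: Tue, Feb 24: Fri, Mar 24: Sat, Apr 24: Tue, May 24: Thu, Jun 24: Sun, Jul 24: Tue, Aug 24: Fri, Sep 24: Mon, Oct 24: Wed, Nov 24: Sat, Dec 24: Mon.
Sunday occurs in June — 1 month.

1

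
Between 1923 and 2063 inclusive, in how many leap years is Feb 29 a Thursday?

5

Leap years in 1923–2063: 35 of them.
Feb 29 weekday advances by 5 (mod 7) from one leap year to the next four years later (or differs when a century non-leap intervenes).
Leap-day weekdays: 1924:Fri 1928:Wed 1932:Mon 1936:Sat 1940:Thu✓ 1944:Tue 1948:Sun 1952:Fri 1956:Wed 1960:Mon 1964:Sat 1968:Thu✓ 1972:Tue …(9 more)… 2012:Wed 2016:Mon 2020:Sat 2024:Thu✓ 2028:Tue 2032:Sun 2036:Fri 2040:Wed 2044:Mon 2048:Sat 2052:Thu✓ 2056:Tue 2060:Sun
Thursday: 1940, 1968, 1996, 2024, 2052 → 5.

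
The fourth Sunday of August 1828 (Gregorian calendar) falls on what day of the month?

24

August 1, 1828 is a Friday, so the first Sunday is the 3rd.
The fourth Sunday is 3 + 21 = 24.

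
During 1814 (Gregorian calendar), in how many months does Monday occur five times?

A month of length L has five Mondays iff its first Monday is on day ≤ L−28 (so day 1–3 in a 31-day month, 1–2 in a 30-day month, day 1 in a leap February).
Checking each month of 1814: Jan starts Sat (31d) ✓; Feb starts Tue (28d); Mar starts Tue (31d); Apr starts Fri (30d); May starts Sun (31d) ✓; Jun starts Wed (30d); Jul starts Fri (31d); Aug starts Mon (31d) ✓; Sep starts Thu (30d); Oct starts Sat (31d) ✓; Nov starts Tue (30d); Dec starts Thu (31d).
Five-Monday months: January, May, August, October → 4.

4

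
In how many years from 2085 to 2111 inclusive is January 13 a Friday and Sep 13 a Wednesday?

Check each year's weekday for January 13 and Sep 13:
  2085: Sat/Thu  2086: Sun/Fri  2087: Mon/Sat  2088: Tue/Mon  2089: Thu/Tue  2090: Fri/Wed ✓  2091: Sat/Thu  2092: Sun/Sat  2093: Tue/Sun  2094: Wed/Mon  2095: Thu/Tue  2096: Fri/Thu  2097: Sun/Fri  2098: Mon/Sat  2099: Tue/Sun  2100: Wed/Mon  2101: Thu/Tue  2102: Fri/Wed ✓  2103: Sat/Thu  2104: Sun/Sat  2105: Tue/Sun  2106: Wed/Mon  2107: Thu/Tue  2108: Fri/Thu  2109: Sun/Fri  2110: Mon/Sat  2111: Tue/Sun
Both conditions hold in: 2090, 2102 — 2.

2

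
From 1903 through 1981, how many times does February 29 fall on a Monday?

Leap years in 1903–1981: 20 of them.
Feb 29 weekday advances by 5 (mod 7) from one leap year to the next four years later (or differs when a century non-leap intervenes).
Leap-day weekdays: 1904:Mon✓ 1908:Sat 1912:Thu 1916:Tue 1920:Sun 1924:Fri 1928:Wed 1932:Mon✓ 1936:Sat 1940:Thu 1944:Tue 1948:Sun 1952:Fri 1956:Wed 1960:Mon✓ 1964:Sat 1968:Thu 1972:Tue 1976:Sun 1980:Fri
Monday: 1904, 1932, 1960 → 3.

3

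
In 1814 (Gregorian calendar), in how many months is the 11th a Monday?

2

Check the 11th of each month of 1814: Jan 11: Tue, Feb 11: Fri, Mar 11: Fri, Apr 11: Mon, May 11: Wed, Jun 11: Sat, Jul 11: Mon, Aug 11: Thu, Sep 11: Sun, Oct 11: Tue, Nov 11: Fri, Dec 11: Sun.
Monday occurs in April, July — 2 months.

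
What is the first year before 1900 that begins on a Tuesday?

1895

Jan 1 advances by 2 weekdays after a leap year and by 1 after a common year.
1900: Jan 1 is Monday.
1899: Sunday
1898: Saturday
1897: Friday
1896: Wednesday (leap)
1895: Tuesday
1895 begins on a Tuesday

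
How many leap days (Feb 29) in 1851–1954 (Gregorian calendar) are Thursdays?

Leap years in 1851–1954: 25 of them.
Feb 29 weekday advances by 5 (mod 7) from one leap year to the next four years later (or differs when a century non-leap intervenes).
Leap-day weekdays: 1852:Sun 1856:Fri 1860:Wed 1864:Mon 1868:Sat 1872:Thu✓ 1876:Tue 1880:Sun 1884:Fri 1888:Wed 1892:Mon 1896:Sat 1904:Mon 1908:Sat 1912:Thu✓ 1916:Tue 1920:Sun 1924:Fri 1928:Wed 1932:Mon 1936:Sat 1940:Thu✓ 1944:Tue 1948:Sun 1952:Fri
Thursday: 1872, 1912, 1940 → 3.

3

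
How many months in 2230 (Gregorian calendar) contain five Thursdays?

4

A month of length L has five Thursdays iff its first Thursday is on day ≤ L−28 (so day 1–3 in a 31-day month, 1–2 in a 30-day month, day 1 in a leap February).
Checking each month of 2230: Jan starts Fri (31d); Feb starts Mon (28d); Mar starts Mon (31d); Apr starts Thu (30d) ✓; May starts Sat (31d); Jun starts Tue (30d); Jul starts Thu (31d) ✓; Aug starts Sun (31d); Sep starts Wed (30d) ✓; Oct starts Fri (31d); Nov starts Mon (30d); Dec starts Wed (31d) ✓.
Five-Thursday months: April, July, September, December → 4.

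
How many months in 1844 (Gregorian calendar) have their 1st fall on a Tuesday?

Check the 1st of each month of 1844: Jan 1: Mon, Feb 1: Thu, Mar 1: Fri, Apr 1: Mon, May 1: Wed, Jun 1: Sat, Jul 1: Mon, Aug 1: Thu, Sep 1: Sun, Oct 1: Tue, Nov 1: Fri, Dec 1: Sun.
Tuesday occurs in October — 1 month.

1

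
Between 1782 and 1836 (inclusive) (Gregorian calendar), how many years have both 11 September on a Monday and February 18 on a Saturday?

Check each year's weekday for 11 September and February 18:
  1782: Wed/Mon  1783: Thu/Tue  1784: Sat/Wed  1785: Sun/Fri  1786: Mon/Sat ✓  1787: Tue/Sun  1788: Thu/Mon  1789: Fri/Wed  1790: Sat/Thu  1791: Sun/Fri  1792: Tue/Sat  1793: Wed/Mon  1794: Thu/Tue  1795: Fri/Wed  …(27 more)…  1823: Thu/Tue  1824: Sat/Wed  1825: Sun/Fri  1826: Mon/Sat ✓  1827: Tue/Sun  1828: Thu/Mon  1829: Fri/Wed  1830: Sat/Thu  1831: Sun/Fri  1832: Tue/Sat  1833: Wed/Mon  1834: Thu/Tue  1835: Fri/Wed  1836: Sun/Thu
Both conditions hold in: 1786, 1797, 1809, 1815, 1826 — 5.

5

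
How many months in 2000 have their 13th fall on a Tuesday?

1

Check the 13th of each month of 2000: Jan 13: Thu, Feb 13: Sun, Mar 13: Mon, Apr 13: Thu, May 13: Sat, Jun 13: Tue, Jul 13: Thu, Aug 13: Sun, Sep 13: Wed, Oct 13: Fri, Nov 13: Mon, Dec 13: Wed.
Tuesday occurs in June — 1 month.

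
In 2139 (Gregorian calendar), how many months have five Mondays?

4

A month of length L has five Mondays iff its first Monday is on day ≤ L−28 (so day 1–3 in a 31-day month, 1–2 in a 30-day month, day 1 in a leap February).
Checking each month of 2139: Jan starts Thu (31d); Feb starts Sun (28d); Mar starts Sun (31d) ✓; Apr starts Wed (30d); May starts Fri (31d); Jun starts Mon (30d) ✓; Jul starts Wed (31d); Aug starts Sat (31d) ✓; Sep starts Tue (30d); Oct starts Thu (31d); Nov starts Sun (30d) ✓; Dec starts Tue (31d).
Five-Monday months: March, June, August, November → 4.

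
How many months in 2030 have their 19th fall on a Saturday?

2

Check the 19th of each month of 2030: Jan 19: Sat, Feb 19: Tue, Mar 19: Tue, Apr 19: Fri, May 19: Sun, Jun 19: Wed, Jul 19: Fri, Aug 19: Mon, Sep 19: Thu, Oct 19: Sat, Nov 19: Tue, Dec 19: Thu.
Saturday occurs in January, October — 2 months.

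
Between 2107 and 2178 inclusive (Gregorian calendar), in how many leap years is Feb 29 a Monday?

3

Leap years in 2107–2178: 18 of them.
Feb 29 weekday advances by 5 (mod 7) from one leap year to the next four years later (or differs when a century non-leap intervenes).
Leap-day weekdays: 2108:Wed 2112:Mon✓ 2116:Sat 2120:Thu 2124:Tue 2128:Sun 2132:Fri 2136:Wed 2140:Mon✓ 2144:Sat 2148:Thu 2152:Tue 2156:Sun 2160:Fri 2164:Wed 2168:Mon✓ 2172:Sat 2176:Thu
Monday: 2112, 2140, 2168 → 3.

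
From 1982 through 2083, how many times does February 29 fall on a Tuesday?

3

Leap years in 1982–2083: 25 of them.
Feb 29 weekday advances by 5 (mod 7) from one leap year to the next four years later (or differs when a century non-leap intervenes).
Leap-day weekdays: 1984:Wed 1988:Mon 1992:Sat 1996:Thu 2000:Tue✓ 2004:Sun 2008:Fri 2012:Wed 2016:Mon 2020:Sat 2024:Thu 2028:Tue✓ 2032:Sun 2036:Fri 2040:Wed 2044:Mon 2048:Sat 2052:Thu 2056:Tue✓ 2060:Sun 2064:Fri 2068:Wed 2072:Mon 2076:Sat 2080:Thu
Tuesday: 2000, 2028, 2056 → 3.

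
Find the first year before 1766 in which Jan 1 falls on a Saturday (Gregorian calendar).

1763

Jan 1 advances by 2 weekdays after a leap year and by 1 after a common year.
1766: Jan 1 is Wednesday.
1765: Tuesday
1764: Sunday (leap)
1763: Saturday
1763 begins on a Saturday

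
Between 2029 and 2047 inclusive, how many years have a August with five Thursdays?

August has 31 days; it has five Thursdays when Thursday falls among the first (month-length − 28) days — i.e. when August 1 is one of Thursday/Wednesday/Tuesday.
August 1 by year: 2029:Wed✓ 2030:Thu✓ 2031:Fri 2032:Sun 2033:Mon 2034:Tue✓ 2035:Wed✓ 2036:Fri 2037:Sat 2038:Sun 2039:Mon 2040:Wed✓ 2041:Thu✓ 2042:Fri 2043:Sat 2044:Mon 2045:Tue✓ 2046:Wed✓ 2047:Thu✓
Years with five Thursdays: 2029, 2030, 2034, 2035, 2040, 2041, 2045, 2046, 2047 → 9.

9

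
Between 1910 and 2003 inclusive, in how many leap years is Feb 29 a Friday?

3

Leap years in 1910–2003: 23 of them.
Feb 29 weekday advances by 5 (mod 7) from one leap year to the next four years later (or differs when a century non-leap intervenes).
Leap-day weekdays: 1912:Thu 1916:Tue 1920:Sun 1924:Fri✓ 1928:Wed 1932:Mon 1936:Sat 1940:Thu 1944:Tue 1948:Sun 1952:Fri✓ 1956:Wed 1960:Mon 1964:Sat 1968:Thu 1972:Tue 1976:Sun 1980:Fri✓ 1984:Wed 1988:Mon 1992:Sat 1996:Thu 2000:Tue
Friday: 1924, 1952, 1980 → 3.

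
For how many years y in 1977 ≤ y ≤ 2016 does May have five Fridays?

17

May has 31 days; it has five Fridays when Friday falls among the first (month-length − 28) days — i.e. when May 1 is one of Friday/Thursday/Wednesday.
May 1 by year: 1977:Sun 1978:Mon 1979:Tue 1980:Thu✓ 1981:Fri✓ 1982:Sat 1983:Sun 1984:Tue 1985:Wed✓ 1986:Thu✓ 1987:Fri✓ 1988:Sun 1989:Mon 1990:Tue 1991:Wed✓ …(10 more)… 2002:Wed✓ 2003:Thu✓ 2004:Sat 2005:Sun 2006:Mon 2007:Tue 2008:Thu✓ 2009:Fri✓ 2010:Sat 2011:Sun 2012:Tue 2013:Wed✓ 2014:Thu✓ 2015:Fri✓ 2016:Sun
Years with five Fridays: 1980, 1981, 1985, 1986, 1987, 1991, 1992, 1996, 1997, 1998, 2002, 2003, 2008, 2009, 2013, 2014, 2015 → 17.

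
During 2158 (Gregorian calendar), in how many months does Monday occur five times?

4

A month of length L has five Mondays iff its first Monday is on day ≤ L−28 (so day 1–3 in a 31-day month, 1–2 in a 30-day month, day 1 in a leap February).
Checking each month of 2158: Jan starts Sun (31d) ✓; Feb starts Wed (28d); Mar starts Wed (31d); Apr starts Sat (30d); May starts Mon (31d) ✓; Jun starts Thu (30d); Jul starts Sat (31d) ✓; Aug starts Tue (31d); Sep starts Fri (30d); Oct starts Sun (31d) ✓; Nov starts Wed (30d); Dec starts Fri (31d).
Five-Monday months: January, May, July, October → 4.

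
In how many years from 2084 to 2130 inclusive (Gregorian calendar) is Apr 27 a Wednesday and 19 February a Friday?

1

Check each year's weekday for Apr 27 and 19 February:
  2084: Thu/Sat  2085: Fri/Mon  2086: Sat/Tue  2087: Sun/Wed  2088: Tue/Thu  2089: Wed/Sat  2090: Thu/Sun  2091: Fri/Mon  2092: Sun/Tue  2093: Mon/Thu  2094: Tue/Fri  2095: Wed/Sat  2096: Fri/Sun  2097: Sat/Tue  …(19 more)…  2117: Tue/Fri  2118: Wed/Sat  2119: Thu/Sun  2120: Sat/Mon  2121: Sun/Wed  2122: Mon/Thu  2123: Tue/Fri  2124: Thu/Sat  2125: Fri/Mon  2126: Sat/Tue  2127: Sun/Wed  2128: Tue/Thu  2129: Wed/Sat  2130: Thu/Sun
Both conditions hold in: 2112 — 1.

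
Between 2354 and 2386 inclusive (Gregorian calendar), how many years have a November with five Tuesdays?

10

November has 30 days; it has five Tuesdays when Tuesday falls among the first (month-length − 28) days — i.e. when November 1 is one of Tuesday/Monday.
November 1 by year: 2354:Mon✓ 2355:Tue✓ 2356:Thu 2357:Fri 2358:Sat 2359:Sun 2360:Tue✓ 2361:Wed 2362:Thu 2363:Fri 2364:Sun 2365:Mon✓ 2366:Tue✓ 2367:Wed 2368:Fri …(3 more)… 2372:Wed 2373:Thu 2374:Fri 2375:Sat 2376:Mon✓ 2377:Tue✓ 2378:Wed 2379:Thu 2380:Sat 2381:Sun 2382:Mon✓ 2383:Tue✓ 2384:Thu 2385:Fri 2386:Sat
Years with five Tuesdays: 2354, 2355, 2360, 2365, 2366, 2371, 2376, 2377, 2382, 2383 → 10.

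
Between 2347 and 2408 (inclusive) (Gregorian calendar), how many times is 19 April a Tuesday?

Track 19 April's weekday year by year (advancing +1, or +2 across a Feb 29):
  2347: Sat  2348: Mon (+2)  2349: Tue (+1) ✓  2350: Wed (+1)  2351: Thu (+1)
  2352: Sat (+2)  2353: Sun (+1)  2354: Mon (+1)  2355: Tue (+1) ✓  2356: Thu (+2)
  2357: Fri (+1)  2358: Sat (+1)  2359: Sun (+1)  2360: Tue (+2) ✓  … (34 more years) …
  2395: Wed (+1)  2396: Fri (+2)  2397: Sat (+1)  2398: Sun (+1)  2399: Mon (+1)
  2400: Wed (+2)  2401: Thu (+1)  2402: Fri (+1)  2403: Sat (+1)  2404: Mon (+2)
  2405: Tue (+1) ✓  2406: Wed (+1)  2407: Thu (+1)  2408: Sat (+2)
Tuesday years: 2349, 2355, 2360, 2366, 2377, 2383, 2388, 2394, 2405 — 9 in total.

9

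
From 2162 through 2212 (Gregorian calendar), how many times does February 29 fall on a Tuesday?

Leap years in 2162–2212: 12 of them.
Feb 29 weekday advances by 5 (mod 7) from one leap year to the next four years later (or differs when a century non-leap intervenes).
Leap-day weekdays: 2164:Wed 2168:Mon 2172:Sat 2176:Thu 2180:Tue✓ 2184:Sun 2188:Fri 2192:Wed 2196:Mon 2204:Wed 2208:Mon 2212:Sat
Tuesday: 2180 → 1.

1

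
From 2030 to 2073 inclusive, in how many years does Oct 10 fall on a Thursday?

6

Track Oct 10's weekday year by year (advancing +1, or +2 across a Feb 29):
  2030: Thu ✓  2031: Fri (+1)  2032: Sun (+2)  2033: Mon (+1)  2034: Tue (+1)
  2035: Wed (+1)  2036: Fri (+2)  2037: Sat (+1)  2038: Sun (+1)  2039: Mon (+1)
  2040: Wed (+2)  2041: Thu (+1) ✓  2042: Fri (+1)  2043: Sat (+1)  … (16 more years) …
  2060: Sun (+2)  2061: Mon (+1)  2062: Tue (+1)  2063: Wed (+1)  2064: Fri (+2)
  2065: Sat (+1)  2066: Sun (+1)  2067: Mon (+1)  2068: Wed (+2)  2069: Thu (+1) ✓
  2070: Fri (+1)  2071: Sat (+1)  2072: Mon (+2)  2073: Tue (+1)
Thursday years: 2030, 2041, 2047, 2052, 2058, 2069 — 6 in total.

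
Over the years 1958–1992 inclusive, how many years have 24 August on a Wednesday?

5

Track 24 August's weekday year by year (advancing +1, or +2 across a Feb 29):
  1958: Sun  1959: Mon (+1)  1960: Wed (+2) ✓  1961: Thu (+1)  1962: Fri (+1)
  1963: Sat (+1)  1964: Mon (+2)  1965: Tue (+1)  1966: Wed (+1) ✓  1967: Thu (+1)
  1968: Sat (+2)  1969: Sun (+1)  1970: Mon (+1)  1971: Tue (+1)  … (7 more years) …
  1979: Fri (+1)  1980: Sun (+2)  1981: Mon (+1)  1982: Tue (+1)  1983: Wed (+1) ✓
  1984: Fri (+2)  1985: Sat (+1)  1986: Sun (+1)  1987: Mon (+1)  1988: Wed (+2) ✓
  1989: Thu (+1)  1990: Fri (+1)  1991: Sat (+1)  1992: Mon (+2)
Wednesday years: 1960, 1966, 1977, 1983, 1988 — 5 in total.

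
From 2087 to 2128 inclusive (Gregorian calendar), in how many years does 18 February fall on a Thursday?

6

Track 18 February's weekday year by year (advancing +1, or +2 across a Feb 29):
  2087: Tue  2088: Wed (+1)  2089: Fri (+2)  2090: Sat (+1)  2091: Sun (+1)
  2092: Mon (+1)  2093: Wed (+2)  2094: Thu (+1) ✓  2095: Fri (+1)  2096: Sat (+1)
  2097: Mon (+2)  2098: Tue (+1)  2099: Wed (+1)  2100: Thu (+1) ✓  … (14 more years) …
  2115: Mon (+1)  2116: Tue (+1)  2117: Thu (+2) ✓  2118: Fri (+1)  2119: Sat (+1)
  2120: Sun (+1)  2121: Tue (+2)  2122: Wed (+1)  2123: Thu (+1) ✓  2124: Fri (+1)
  2125: Sun (+2)  2126: Mon (+1)  2127: Tue (+1)  2128: Wed (+1)
Thursday years: 2094, 2100, 2106, 2112, 2117, 2123 — 6 in total.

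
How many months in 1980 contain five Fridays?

4

A month of length L has five Fridays iff its first Friday is on day ≤ L−28 (so day 1–3 in a 31-day month, 1–2 in a 30-day month, day 1 in a leap February).
Checking each month of 1980: Jan starts Tue (31d); Feb starts Fri (29d) ✓; Mar starts Sat (31d); Apr starts Tue (30d); May starts Thu (31d) ✓; Jun starts Sun (30d); Jul starts Tue (31d); Aug starts Fri (31d) ✓; Sep starts Mon (30d); Oct starts Wed (31d) ✓; Nov starts Sat (30d); Dec starts Mon (31d).
Five-Friday months: February, May, August, October → 4.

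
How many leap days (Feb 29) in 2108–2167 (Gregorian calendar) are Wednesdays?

Leap years in 2108–2167: 15 of them.
Feb 29 weekday advances by 5 (mod 7) from one leap year to the next four years later (or differs when a century non-leap intervenes).
Leap-day weekdays: 2108:Wed✓ 2112:Mon 2116:Sat 2120:Thu 2124:Tue 2128:Sun 2132:Fri 2136:Wed✓ 2140:Mon 2144:Sat 2148:Thu 2152:Tue 2156:Sun 2160:Fri 2164:Wed✓
Wednesday: 2108, 2136, 2164 → 3.

3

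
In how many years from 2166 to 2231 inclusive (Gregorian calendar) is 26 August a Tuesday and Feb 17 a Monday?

8

Check each year's weekday for 26 August and Feb 17:
  2166: Tue/Mon ✓  2167: Wed/Tue  2168: Fri/Wed  2169: Sat/Fri  2170: Sun/Sat  2171: Mon/Sun  2172: Wed/Mon  2173: Thu/Wed  2174: Fri/Thu  2175: Sat/Fri  2176: Mon/Sat  2177: Tue/Mon ✓  2178: Wed/Tue  2179: Thu/Wed  …(38 more)…  2218: Wed/Tue  2219: Thu/Wed  2220: Sat/Thu  2221: Sun/Sat  2222: Mon/Sun  2223: Tue/Mon ✓  2224: Thu/Tue  2225: Fri/Thu  2226: Sat/Fri  2227: Sun/Sat  2228: Tue/Sun  2229: Wed/Tue  2230: Thu/Wed  2231: Fri/Thu
Both conditions hold in: 2166, 2177, 2183, 2194, 2200, 2206, 2217, 2223 — 8.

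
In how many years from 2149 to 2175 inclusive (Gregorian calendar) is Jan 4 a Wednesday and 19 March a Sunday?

Check each year's weekday for Jan 4 and 19 March:
  2149: Sat/Wed  2150: Sun/Thu  2151: Mon/Fri  2152: Tue/Sun  2153: Thu/Mon  2154: Fri/Tue  2155: Sat/Wed  2156: Sun/Fri  2157: Tue/Sat  2158: Wed/Sun ✓  2159: Thu/Mon  2160: Fri/Wed  2161: Sun/Thu  2162: Mon/Fri  2163: Tue/Sat  2164: Wed/Mon  2165: Fri/Tue  2166: Sat/Wed  2167: Sun/Thu  2168: Mon/Sat  2169: Wed/Sun ✓  2170: Thu/Mon  2171: Fri/Tue  2172: Sat/Thu  2173: Mon/Fri  2174: Tue/Sat  2175: Wed/Sun ✓
Both conditions hold in: 2158, 2169, 2175 — 3.

3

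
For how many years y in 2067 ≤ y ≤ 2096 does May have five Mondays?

13

May has 31 days; it has five Mondays when Monday falls among the first (month-length − 28) days — i.e. when May 1 is one of Monday/Sunday/Saturday.
May 1 by year: 2067:Sun✓ 2068:Tue 2069:Wed 2070:Thu 2071:Fri 2072:Sun✓ 2073:Mon✓ 2074:Tue 2075:Wed 2076:Fri 2077:Sat✓ 2078:Sun✓ 2079:Mon✓ 2080:Wed 2081:Thu 2082:Fri 2083:Sat✓ 2084:Mon✓ 2085:Tue 2086:Wed 2087:Thu 2088:Sat✓ 2089:Sun✓ 2090:Mon✓ 2091:Tue 2092:Thu 2093:Fri 2094:Sat✓ 2095:Sun✓ 2096:Tue
Years with five Mondays: 2067, 2072, 2073, 2077, 2078, 2079, 2083, 2084, 2088, 2089, 2090, 2094, 2095 → 13.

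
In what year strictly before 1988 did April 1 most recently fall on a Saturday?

From one year to the next, a fixed date's weekday advances by 1, or by 2 when a Feb 29 lies between the two dates.
1988: April 1 is Friday.
1987: Wednesday (−2)
1986: Tuesday (−1)
1985: Monday (−1)
1984: Sunday (−1)
1983: Friday (−2)
1982: Thursday (−1)
1981: Wednesday (−1)
1980: Tuesday (−1)
1979: Sunday (−2)
1978: Saturday (−1)
April 1 falls on a Saturday in 1978.

1978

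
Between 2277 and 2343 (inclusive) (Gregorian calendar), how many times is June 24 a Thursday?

9

Track June 24's weekday year by year (advancing +1, or +2 across a Feb 29):
  2277: Sun  2278: Mon (+1)  2279: Tue (+1)  2280: Thu (+2) ✓  2281: Fri (+1)
  2282: Sat (+1)  2283: Sun (+1)  2284: Tue (+2)  2285: Wed (+1)  2286: Thu (+1) ✓
  2287: Fri (+1)  2288: Sun (+2)  2289: Mon (+1)  2290: Tue (+1)  … (39 more years) …
  2330: Tue (+1)  2331: Wed (+1)  2332: Fri (+2)  2333: Sat (+1)  2334: Sun (+1)
  2335: Mon (+1)  2336: Wed (+2)  2337: Thu (+1) ✓  2338: Fri (+1)  2339: Sat (+1)
  2340: Mon (+2)  2341: Tue (+1)  2342: Wed (+1)  2343: Thu (+1) ✓
Thursday years: 2280, 2286, 2297, 2309, 2315, 2320, 2326, 2337, 2343 — 9 in total.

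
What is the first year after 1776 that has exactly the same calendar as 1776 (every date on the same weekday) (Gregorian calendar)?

1816

Two years share a calendar iff Jan 1 falls on the same weekday and both are leap or both are common. 1776: Jan 1 is Monday, leap year.
1777: Jan 1 Wednesday, common
1778: Jan 1 Thursday, common
1779: Jan 1 Friday, common
1780: Jan 1 Saturday, leap
1781: Jan 1 Monday, common
1782: Jan 1 Tuesday, common
1783: Jan 1 Wednesday, common
1784: Jan 1 Thursday, leap
1785: Jan 1 Saturday, common
1786: Jan 1 Sunday, common
1787: Jan 1 Monday, common
1788: Jan 1 Tuesday, leap
1789: Jan 1 Thursday, common
1790: Jan 1 Friday, common
1791: Jan 1 Saturday, common
1792: Jan 1 Sunday, leap
1793: Jan 1 Tuesday, common
1794: Jan 1 Wednesday, common
1795: Jan 1 Thursday, common
1796: Jan 1 Friday, leap
1797: Jan 1 Sunday, common
1798: Jan 1 Monday, common
1799: Jan 1 Tuesday, common
1800: Jan 1 Wednesday, common
1801: Jan 1 Thursday, common
1802: Jan 1 Friday, common
1803: Jan 1 Saturday, common
1804: Jan 1 Sunday, leap
1805: Jan 1 Tuesday, common
1806: Jan 1 Wednesday, common
1807: Jan 1 Thursday, common
1808: Jan 1 Friday, leap
1809: Jan 1 Sunday, common
1810: Jan 1 Monday, common
1811: Jan 1 Tuesday, common
1812: Jan 1 Wednesday, leap
1813: Jan 1 Friday, common
1814: Jan 1 Saturday, common
1815: Jan 1 Sunday, common
1816: Jan 1 Monday, leap
1816 matches on both conditions.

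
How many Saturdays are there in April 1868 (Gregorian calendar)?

April 1868 has 30 days and begins on Wednesday.
The first Saturday is April 4.
Saturdays fall on 4, 11, 18, 25 — that's 4.

4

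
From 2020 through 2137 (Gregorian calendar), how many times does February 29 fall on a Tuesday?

Leap years in 2020–2137: 29 of them.
Feb 29 weekday advances by 5 (mod 7) from one leap year to the next four years later (or differs when a century non-leap intervenes).
Leap-day weekdays: 2020:Sat 2024:Thu 2028:Tue✓ 2032:Sun 2036:Fri 2040:Wed 2044:Mon 2048:Sat 2052:Thu 2056:Tue✓ 2060:Sun 2064:Fri 2068:Wed …(3 more)… 2084:Tue✓ 2088:Sun 2092:Fri 2096:Wed 2104:Fri 2108:Wed 2112:Mon 2116:Sat 2120:Thu 2124:Tue✓ 2128:Sun 2132:Fri 2136:Wed
Tuesday: 2028, 2056, 2084, 2124 → 4.

4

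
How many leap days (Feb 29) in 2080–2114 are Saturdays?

Leap years in 2080–2114: 8 of them.
Feb 29 weekday advances by 5 (mod 7) from one leap year to the next four years later (or differs when a century non-leap intervenes).
Leap-day weekdays: 2080:Thu 2084:Tue 2088:Sun 2092:Fri 2096:Wed 2104:Fri 2108:Wed 2112:Mon
Saturday: none → 0.

0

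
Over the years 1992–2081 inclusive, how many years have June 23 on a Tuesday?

Track June 23's weekday year by year (advancing +1, or +2 across a Feb 29):
  1992: Tue ✓  1993: Wed (+1)  1994: Thu (+1)  1995: Fri (+1)  1996: Sun (+2)
  1997: Mon (+1)  1998: Tue (+1) ✓  1999: Wed (+1)  2000: Fri (+2)  2001: Sat (+1)
  2002: Sun (+1)  2003: Mon (+1)  2004: Wed (+2)  2005: Thu (+1)  … (62 more years) …
  2068: Sat (+2)  2069: Sun (+1)  2070: Mon (+1)  2071: Tue (+1) ✓  2072: Thu (+2)
  2073: Fri (+1)  2074: Sat (+1)  2075: Sun (+1)  2076: Tue (+2) ✓  2077: Wed (+1)
  2078: Thu (+1)  2079: Fri (+1)  2080: Sun (+2)  2081: Mon (+1)
Tuesday years: 1992, 1998, 2009, 2015, 2020, 2026, 2037, 2043, 2048, 2054, 2065, 2071, 2076 — 13 in total.

13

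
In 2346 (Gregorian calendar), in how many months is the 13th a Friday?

Check the 13th of each month of 2346: Jan 13: Sun, Feb 13: Wed, Mar 13: Wed, Apr 13: Sat, May 13: Mon, Jun 13: Thu, Jul 13: Sat, Aug 13: Tue, Sep 13: Fri, Oct 13: Sun, Nov 13: Wed, Dec 13: Fri.
Friday occurs in September, December — 2 months.

2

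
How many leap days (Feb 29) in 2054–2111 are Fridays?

3

Leap years in 2054–2111: 13 of them.
Feb 29 weekday advances by 5 (mod 7) from one leap year to the next four years later (or differs when a century non-leap intervenes).
Leap-day weekdays: 2056:Tue 2060:Sun 2064:Fri✓ 2068:Wed 2072:Mon 2076:Sat 2080:Thu 2084:Tue 2088:Sun 2092:Fri✓ 2096:Wed 2104:Fri✓ 2108:Wed
Friday: 2064, 2092, 2104 → 3.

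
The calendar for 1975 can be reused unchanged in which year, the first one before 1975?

Two years share a calendar iff Jan 1 falls on the same weekday and both are leap or both are common. 1975: Jan 1 is Wednesday, common year.
1974: Jan 1 Tuesday, common
1973: Jan 1 Monday, common
1972: Jan 1 Saturday, leap
1971: Jan 1 Friday, common
1970: Jan 1 Thursday, common
1969: Jan 1 Wednesday, common
1969 matches on both conditions.

1969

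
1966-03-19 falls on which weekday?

Saturday

January 1, 1966 is a Saturday.
March 19 is day 78 of the year, i.e. 77 days after Jan 1.
77 mod 7 = 0, so advance 0 weekdays from Saturday: Saturday.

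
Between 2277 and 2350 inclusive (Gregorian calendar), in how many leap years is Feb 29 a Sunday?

Leap years in 2277–2350: 17 of them.
Feb 29 weekday advances by 5 (mod 7) from one leap year to the next four years later (or differs when a century non-leap intervenes).
Leap-day weekdays: 2280:Sun✓ 2284:Fri 2288:Wed 2292:Mon 2296:Sat 2304:Mon 2308:Sat 2312:Thu 2316:Tue 2320:Sun✓ 2324:Fri 2328:Wed 2332:Mon 2336:Sat 2340:Thu 2344:Tue 2348:Sun✓
Sunday: 2280, 2320, 2348 → 3.

3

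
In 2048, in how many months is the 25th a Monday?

Check the 25th of each month of 2048: Jan 25: Sat, Feb 25: Tue, Mar 25: Wed, Apr 25: Sat, May 25: Mon, Jun 25: Thu, Jul 25: Sat, Aug 25: Tue, Sep 25: Fri, Oct 25: Sun, Nov 25: Wed, Dec 25: Fri.
Monday occurs in May — 1 month.

1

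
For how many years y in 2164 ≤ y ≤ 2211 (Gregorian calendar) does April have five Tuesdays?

April has 30 days; it has five Tuesdays when Tuesday falls among the first (month-length − 28) days — i.e. when April 1 is one of Tuesday/Monday.
April 1 by year: 2164:Sun 2165:Mon✓ 2166:Tue✓ 2167:Wed 2168:Fri 2169:Sat 2170:Sun 2171:Mon✓ 2172:Wed 2173:Thu 2174:Fri 2175:Sat 2176:Mon✓ 2177:Tue✓ 2178:Wed …(18 more)… 2197:Sat 2198:Sun 2199:Mon✓ 2200:Tue✓ 2201:Wed 2202:Thu 2203:Fri 2204:Sun 2205:Mon✓ 2206:Tue✓ 2207:Wed 2208:Fri 2209:Sat 2210:Sun 2211:Mon✓
Years with five Tuesdays: 2165, 2166, 2171, 2176, 2177, 2182, 2183, 2188, 2193, 2194, 2199, 2200, 2205, 2206, 2211 → 15.

15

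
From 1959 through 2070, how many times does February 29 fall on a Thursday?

4

Leap years in 1959–2070: 28 of them.
Feb 29 weekday advances by 5 (mod 7) from one leap year to the next four years later (or differs when a century non-leap intervenes).
Leap-day weekdays: 1960:Mon 1964:Sat 1968:Thu✓ 1972:Tue 1976:Sun 1980:Fri 1984:Wed 1988:Mon 1992:Sat 1996:Thu✓ 2000:Tue 2004:Sun 2008:Fri 2012:Wed 2016:Mon 2020:Sat 2024:Thu✓ 2028:Tue 2032:Sun 2036:Fri 2040:Wed 2044:Mon 2048:Sat 2052:Thu✓ 2056:Tue 2060:Sun 2064:Fri 2068:Wed
Thursday: 1968, 1996, 2024, 2052 → 4.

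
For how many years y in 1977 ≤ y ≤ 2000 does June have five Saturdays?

6

June has 30 days; it has five Saturdays when Saturday falls among the first (month-length − 28) days — i.e. when June 1 is one of Saturday/Friday.
June 1 by year: 1977:Wed 1978:Thu 1979:Fri✓ 1980:Sun 1981:Mon 1982:Tue 1983:Wed 1984:Fri✓ 1985:Sat✓ 1986:Sun 1987:Mon 1988:Wed 1989:Thu 1990:Fri✓ 1991:Sat✓ 1992:Mon 1993:Tue 1994:Wed 1995:Thu 1996:Sat✓ 1997:Sun 1998:Mon 1999:Tue 2000:Thu
Years with five Saturdays: 1979, 1984, 1985, 1990, 1991, 1996 → 6.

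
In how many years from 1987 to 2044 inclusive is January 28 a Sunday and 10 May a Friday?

Check each year's weekday for January 28 and 10 May:
  1987: Wed/Sun  1988: Thu/Tue  1989: Sat/Wed  1990: Sun/Thu  1991: Mon/Fri  1992: Tue/Sun  1993: Thu/Mon  1994: Fri/Tue  1995: Sat/Wed  1996: Sun/Fri ✓  1997: Tue/Sat  1998: Wed/Sun  1999: Thu/Mon  2000: Fri/Wed  …(30 more)…  2031: Tue/Sat  2032: Wed/Mon  2033: Fri/Tue  2034: Sat/Wed  2035: Sun/Thu  2036: Mon/Sat  2037: Wed/Sun  2038: Thu/Mon  2039: Fri/Tue  2040: Sat/Thu  2041: Mon/Fri  2042: Tue/Sat  2043: Wed/Sun  2044: Thu/Tue
Both conditions hold in: 1996, 2024 — 2.

2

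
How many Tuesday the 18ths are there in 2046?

Check the 18th of each month of 2046: Jan 18: Thu, Feb 18: Sun, Mar 18: Sun, Apr 18: Wed, May 18: Fri, Jun 18: Mon, Jul 18: Wed, Aug 18: Sat, Sep 18: Tue, Oct 18: Thu, Nov 18: Sun, Dec 18: Tue.
Tuesday occurs in September, December — 2 months.

2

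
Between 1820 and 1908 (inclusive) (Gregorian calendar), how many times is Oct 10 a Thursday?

Track Oct 10's weekday year by year (advancing +1, or +2 across a Feb 29):
  1820: Tue  1821: Wed (+1)  1822: Thu (+1) ✓  1823: Fri (+1)  1824: Sun (+2)
  1825: Mon (+1)  1826: Tue (+1)  1827: Wed (+1)  1828: Fri (+2)  1829: Sat (+1)
  1830: Sun (+1)  1831: Mon (+1)  1832: Wed (+2)  1833: Thu (+1) ✓  … (61 more years) …
  1895: Thu (+1) ✓  1896: Sat (+2)  1897: Sun (+1)  1898: Mon (+1)  1899: Tue (+1)
  1900: Wed (+1)  1901: Thu (+1) ✓  1902: Fri (+1)  1903: Sat (+1)  1904: Mon (+2)
  1905: Tue (+1)  1906: Wed (+1)  1907: Thu (+1) ✓  1908: Sat (+2)
Thursday years: 1822, 1833, 1839, 1844, 1850, 1861, 1867, 1872, 1878, 1889, 1895, 1901, 1907 — 13 in total.

13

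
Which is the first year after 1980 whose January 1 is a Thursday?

Jan 1 advances by 2 weekdays after a leap year and by 1 after a common year.
1980: Jan 1 is Tuesday (leap).
1981: Thursday
1981 begins on a Thursday

1981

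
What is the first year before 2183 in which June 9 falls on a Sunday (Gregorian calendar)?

2182

From one year to the next, a fixed date's weekday advances by 1, or by 2 when a Feb 29 lies between the two dates.
2183: June 9 is Monday.
2182: Sunday (−1)
June 9 falls on a Sunday in 2182.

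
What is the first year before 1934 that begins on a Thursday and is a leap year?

1920

Jan 1 advances by 2 weekdays after a leap year and by 1 after a common year.
1934: Jan 1 is Monday.
1933: Sunday
1932: Friday (leap)
1931: Thursday
1930: Wednesday
1929: Tuesday
1928: Sunday (leap)
1927: Saturday
1926: Friday
1925: Thursday
1924: Tuesday (leap)
1923: Monday
1922: Sunday
1921: Saturday
1920: Thursday (leap)
1920 begins on a Thursday and is a leap year.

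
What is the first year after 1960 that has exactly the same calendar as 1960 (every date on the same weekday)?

1988

Two years share a calendar iff Jan 1 falls on the same weekday and both are leap or both are common. 1960: Jan 1 is Friday, leap year.
1961: Jan 1 Sunday, common
1962: Jan 1 Monday, common
1963: Jan 1 Tuesday, common
1964: Jan 1 Wednesday, leap
1965: Jan 1 Friday, common
1966: Jan 1 Saturday, common
1967: Jan 1 Sunday, common
1968: Jan 1 Monday, leap
1969: Jan 1 Wednesday, common
1970: Jan 1 Thursday, common
1971: Jan 1 Friday, common
1972: Jan 1 Saturday, leap
1973: Jan 1 Monday, common
1974: Jan 1 Tuesday, common
1975: Jan 1 Wednesday, common
1976: Jan 1 Thursday, leap
1977: Jan 1 Saturday, common
1978: Jan 1 Sunday, common
1979: Jan 1 Monday, common
1980: Jan 1 Tuesday, leap
1981: Jan 1 Thursday, common
1982: Jan 1 Friday, common
1983: Jan 1 Saturday, common
1984: Jan 1 Sunday, leap
1985: Jan 1 Tuesday, common
1986: Jan 1 Wednesday, common
1987: Jan 1 Thursday, common
1988: Jan 1 Friday, leap
1988 matches on both conditions.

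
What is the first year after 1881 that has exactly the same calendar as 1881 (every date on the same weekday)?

Two years share a calendar iff Jan 1 falls on the same weekday and both are leap or both are common. 1881: Jan 1 is Saturday, common year.
1882: Jan 1 Sunday, common
1883: Jan 1 Monday, common
1884: Jan 1 Tuesday, leap
1885: Jan 1 Thursday, common
1886: Jan 1 Friday, common
1887: Jan 1 Saturday, common
1887 matches on both conditions.

1887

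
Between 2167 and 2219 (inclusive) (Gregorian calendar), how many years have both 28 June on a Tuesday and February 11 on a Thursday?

Check each year's weekday for 28 June and February 11:
  2167: Sun/Wed  2168: Tue/Thu ✓  2169: Wed/Sat  2170: Thu/Sun  2171: Fri/Mon  2172: Sun/Tue  2173: Mon/Thu  2174: Tue/Fri  2175: Wed/Sat  2176: Fri/Sun  2177: Sat/Tue  2178: Sun/Wed  2179: Mon/Thu  2180: Wed/Fri  …(25 more)…  2206: Sat/Tue  2207: Sun/Wed  2208: Tue/Thu ✓  2209: Wed/Sat  2210: Thu/Sun  2211: Fri/Mon  2212: Sun/Tue  2213: Mon/Thu  2214: Tue/Fri  2215: Wed/Sat  2216: Fri/Sun  2217: Sat/Tue  2218: Sun/Wed  2219: Mon/Thu
Both conditions hold in: 2168, 2196, 2208 — 3.

3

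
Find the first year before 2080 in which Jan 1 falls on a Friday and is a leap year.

2072

Jan 1 advances by 2 weekdays after a leap year and by 1 after a common year.
2080: Jan 1 is Monday (leap).
2079: Sunday
2078: Saturday
2077: Friday
2076: Wednesday (leap)
2075: Tuesday
2074: Monday
2073: Sunday
2072: Friday (leap)
2072 begins on a Friday and is a leap year.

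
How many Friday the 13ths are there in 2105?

Check the 13th of each month of 2105: Jan 13: Tue, Feb 13: Fri, Mar 13: Fri, Apr 13: Mon, May 13: Wed, Jun 13: Sat, Jul 13: Mon, Aug 13: Thu, Sep 13: Sun, Oct 13: Tue, Nov 13: Fri, Dec 13: Sun.
Friday occurs in February, March, November — 3 months.

3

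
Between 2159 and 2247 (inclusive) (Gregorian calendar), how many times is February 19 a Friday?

Track February 19's weekday year by year (advancing +1, or +2 across a Feb 29):
  2159: Mon  2160: Tue (+1)  2161: Thu (+2)  2162: Fri (+1) ✓  2163: Sat (+1)
  2164: Sun (+1)  2165: Tue (+2)  2166: Wed (+1)  2167: Thu (+1)  2168: Fri (+1) ✓
  2169: Sun (+2)  2170: Mon (+1)  2171: Tue (+1)  2172: Wed (+1)  … (61 more years) …
  2234: Wed (+1)  2235: Thu (+1)  2236: Fri (+1) ✓  2237: Sun (+2)  2238: Mon (+1)
  2239: Tue (+1)  2240: Wed (+1)  2241: Fri (+2) ✓  2242: Sat (+1)  2243: Sun (+1)
  2244: Mon (+1)  2245: Wed (+2)  2246: Thu (+1)  2247: Fri (+1) ✓
Friday years: 2162, 2168, 2173, 2179, 2190, 2196, 2202, 2208, 2213, 2219, 2230, 2236, 2241, 2247 — 14 in total.

14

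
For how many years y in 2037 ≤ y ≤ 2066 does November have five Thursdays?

8

November has 30 days; it has five Thursdays when Thursday falls among the first (month-length − 28) days — i.e. when November 1 is one of Thursday/Wednesday.
November 1 by year: 2037:Sun 2038:Mon 2039:Tue 2040:Thu✓ 2041:Fri 2042:Sat 2043:Sun 2044:Tue 2045:Wed✓ 2046:Thu✓ 2047:Fri 2048:Sun 2049:Mon 2050:Tue 2051:Wed✓ 2052:Fri 2053:Sat 2054:Sun 2055:Mon 2056:Wed✓ 2057:Thu✓ 2058:Fri 2059:Sat 2060:Mon 2061:Tue 2062:Wed✓ 2063:Thu✓ 2064:Sat 2065:Sun 2066:Mon
Years with five Thursdays: 2040, 2045, 2046, 2051, 2056, 2057, 2062, 2063 → 8.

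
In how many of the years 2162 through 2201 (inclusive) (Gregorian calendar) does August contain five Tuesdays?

16

August has 31 days; it has five Tuesdays when Tuesday falls among the first (month-length − 28) days — i.e. when August 1 is one of Tuesday/Monday/Sunday.
August 1 by year: 2162:Sun✓ 2163:Mon✓ 2164:Wed 2165:Thu 2166:Fri 2167:Sat 2168:Mon✓ 2169:Tue✓ 2170:Wed 2171:Thu 2172:Sat 2173:Sun✓ 2174:Mon✓ 2175:Tue✓ 2176:Thu …(10 more)… 2187:Wed 2188:Fri 2189:Sat 2190:Sun✓ 2191:Mon✓ 2192:Wed 2193:Thu 2194:Fri 2195:Sat 2196:Mon✓ 2197:Tue✓ 2198:Wed 2199:Thu 2200:Fri 2201:Sat
Years with five Tuesdays: 2162, 2163, 2168, 2169, 2173, 2174, 2175, 2179, 2180, 2184, 2185, 2186, 2190, 2191, 2196, 2197 → 16.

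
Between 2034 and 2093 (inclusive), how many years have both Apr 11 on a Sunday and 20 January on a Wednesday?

Check each year's weekday for Apr 11 and 20 January:
  2034: Tue/Fri  2035: Wed/Sat  2036: Fri/Sun  2037: Sat/Tue  2038: Sun/Wed ✓  2039: Mon/Thu  2040: Wed/Fri  2041: Thu/Sun  2042: Fri/Mon  2043: Sat/Tue  2044: Mon/Wed  2045: Tue/Fri  2046: Wed/Sat  2047: Thu/Sun  …(32 more)…  2080: Thu/Sat  2081: Fri/Mon  2082: Sat/Tue  2083: Sun/Wed ✓  2084: Tue/Thu  2085: Wed/Sat  2086: Thu/Sun  2087: Fri/Mon  2088: Sun/Tue  2089: Mon/Thu  2090: Tue/Fri  2091: Wed/Sat  2092: Fri/Sun  2093: Sat/Tue
Both conditions hold in: 2038, 2049, 2055, 2066, 2077, 2083 — 6.

6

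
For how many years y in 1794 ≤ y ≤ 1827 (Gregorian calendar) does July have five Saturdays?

14

July has 31 days; it has five Saturdays when Saturday falls among the first (month-length − 28) days — i.e. when July 1 is one of Saturday/Friday/Thursday.
July 1 by year: 1794:Tue 1795:Wed 1796:Fri✓ 1797:Sat✓ 1798:Sun 1799:Mon 1800:Tue 1801:Wed 1802:Thu✓ 1803:Fri✓ 1804:Sun 1805:Mon 1806:Tue 1807:Wed 1808:Fri✓ …(4 more)… 1813:Thu✓ 1814:Fri✓ 1815:Sat✓ 1816:Mon 1817:Tue 1818:Wed 1819:Thu✓ 1820:Sat✓ 1821:Sun 1822:Mon 1823:Tue 1824:Thu✓ 1825:Fri✓ 1826:Sat✓ 1827:Sun
Years with five Saturdays: 1796, 1797, 1802, 1803, 1808, 1809, 1813, 1814, 1815, 1819, 1820, 1824, 1825, 1826 → 14.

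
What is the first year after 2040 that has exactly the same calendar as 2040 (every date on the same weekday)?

2068

Two years share a calendar iff Jan 1 falls on the same weekday and both are leap or both are common. 2040: Jan 1 is Sunday, leap year.
2041: Jan 1 Tuesday, common
2042: Jan 1 Wednesday, common
2043: Jan 1 Thursday, common
2044: Jan 1 Friday, leap
2045: Jan 1 Sunday, common
2046: Jan 1 Monday, common
2047: Jan 1 Tuesday, common
2048: Jan 1 Wednesday, leap
2049: Jan 1 Friday, common
2050: Jan 1 Saturday, common
2051: Jan 1 Sunday, common
2052: Jan 1 Monday, leap
2053: Jan 1 Wednesday, common
2054: Jan 1 Thursday, common
2055: Jan 1 Friday, common
2056: Jan 1 Saturday, leap
2057: Jan 1 Monday, common
2058: Jan 1 Tuesday, common
2059: Jan 1 Wednesday, common
2060: Jan 1 Thursday, leap
2061: Jan 1 Saturday, common
2062: Jan 1 Sunday, common
2063: Jan 1 Monday, common
2064: Jan 1 Tuesday, leap
2065: Jan 1 Thursday, common
2066: Jan 1 Friday, common
2067: Jan 1 Saturday, common
2068: Jan 1 Sunday, leap
2068 matches on both conditions.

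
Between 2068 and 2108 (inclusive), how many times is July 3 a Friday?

Track July 3's weekday year by year (advancing +1, or +2 across a Feb 29):
  2068: Tue  2069: Wed (+1)  2070: Thu (+1)  2071: Fri (+1) ✓  2072: Sun (+2)
  2073: Mon (+1)  2074: Tue (+1)  2075: Wed (+1)  2076: Fri (+2) ✓  2077: Sat (+1)
  2078: Sun (+1)  2079: Mon (+1)  2080: Wed (+2)  2081: Thu (+1)  … (13 more years) …
  2095: Sun (+1)  2096: Tue (+2)  2097: Wed (+1)  2098: Thu (+1)  2099: Fri (+1) ✓
  2100: Sat (+1)  2101: Sun (+1)  2102: Mon (+1)  2103: Tue (+1)  2104: Thu (+2)
  2105: Fri (+1) ✓  2106: Sat (+1)  2107: Sun (+1)  2108: Tue (+2)
Friday years: 2071, 2076, 2082, 2093, 2099, 2105 — 6 in total.

6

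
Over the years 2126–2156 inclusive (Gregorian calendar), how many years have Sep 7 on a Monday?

Track Sep 7's weekday year by year (advancing +1, or +2 across a Feb 29):
  2126: Sat  2127: Sun (+1)  2128: Tue (+2)  2129: Wed (+1)  2130: Thu (+1)
  2131: Fri (+1)  2132: Sun (+2)  2133: Mon (+1) ✓  2134: Tue (+1)  2135: Wed (+1)
  2136: Fri (+2)  2137: Sat (+1)  2138: Sun (+1)  2139: Mon (+1) ✓  … (3 more years) …
  2143: Sat (+1)  2144: Mon (+2) ✓  2145: Tue (+1)  2146: Wed (+1)  2147: Thu (+1)
  2148: Sat (+2)  2149: Sun (+1)  2150: Mon (+1) ✓  2151: Tue (+1)  2152: Thu (+2)
  2153: Fri (+1)  2154: Sat (+1)  2155: Sun (+1)  2156: Tue (+2)
Monday years: 2133, 2139, 2144, 2150 — 4 in total.

4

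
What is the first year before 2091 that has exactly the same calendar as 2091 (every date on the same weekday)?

Two years share a calendar iff Jan 1 falls on the same weekday and both are leap or both are common. 2091: Jan 1 is Monday, common year.
2090: Jan 1 Sunday, common
2089: Jan 1 Saturday, common
2088: Jan 1 Thursday, leap
2087: Jan 1 Wednesday, common
2086: Jan 1 Tuesday, common
2085: Jan 1 Monday, common
2085 matches on both conditions.

2085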